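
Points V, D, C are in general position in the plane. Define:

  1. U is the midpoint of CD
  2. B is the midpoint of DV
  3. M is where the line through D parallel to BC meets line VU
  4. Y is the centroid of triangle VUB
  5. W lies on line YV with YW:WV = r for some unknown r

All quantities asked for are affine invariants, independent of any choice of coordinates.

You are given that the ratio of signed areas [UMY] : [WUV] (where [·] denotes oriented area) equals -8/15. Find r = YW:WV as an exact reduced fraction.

Assign V = (0, 0), D = (1, 0), C = (0, 1) — the answer is frame-independent, so this choice is without loss of generality.
1. U is the midpoint of CD ⇒ U = (1/2, 1/2)
2. B is the midpoint of DV ⇒ B = (1/2, 0)
3. M is where the line through D parallel to BC meets line VU ⇒ M = (2/3, 2/3)
4. Y is the centroid of triangle VUB ⇒ Y = (1/3, 1/6)
5. With YW:WV = r, write λ = r/(r+1) so W = Y + λ·(V−Y); W is affine-linear in λ
Every point depending on W is an affine combination of W and λ-independent points, so each such coordinate is linear in λ; the λ² term in each signed area is a multiple of (V−Y)×(V−Y) = 0, so 2·[UMY] and 2·[WUV] are each linear in λ. Evaluating at λ=0 and λ=1:
  2·[UMY] = -1/36,   2·[WUV] = -1/12·λ + 1/12
So [UMY]:[WUV] = (-1/36) / (-1/12·λ + 1/12). Setting this equal to -8/15:
  -1/36 = -8/15·(-1/12·λ + 1/12)  ⇒  λ = 3/8
Then r = λ/(1−λ) = (3/8)/(5/8) = 3/5. Check: with r = 3/5, W = (5/24, 5/48) and [UMY]:[WUV] = -8/15 as required.

r = 3/5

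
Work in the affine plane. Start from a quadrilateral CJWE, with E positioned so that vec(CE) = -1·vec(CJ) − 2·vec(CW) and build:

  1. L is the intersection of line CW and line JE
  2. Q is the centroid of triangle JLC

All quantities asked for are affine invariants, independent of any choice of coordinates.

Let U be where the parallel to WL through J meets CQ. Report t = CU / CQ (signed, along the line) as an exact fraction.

t = 3

Assign C = (0, 0), J = (1, 0), W = (0, 1), E = (-1, -2) — the answer is frame-independent, so this choice is without loss of generality.
1. L is the intersection of line CW and line JE ⇒ L = (0, -1)
2. Q is the centroid of triangle JLC ⇒ Q = (1/3, -1/3)
through J parallel to WL: direction (0, -2); meets CQ at U = (1, -1)
U = C + t·(Q−C) with t = 3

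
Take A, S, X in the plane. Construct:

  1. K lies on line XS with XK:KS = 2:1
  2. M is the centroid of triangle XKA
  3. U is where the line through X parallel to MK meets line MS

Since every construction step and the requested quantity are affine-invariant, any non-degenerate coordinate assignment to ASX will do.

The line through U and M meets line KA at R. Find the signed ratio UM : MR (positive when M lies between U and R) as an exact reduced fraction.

Work in coordinates with A = (0, 0), S = (1, 0), X = (0, 1).
1. K lies on line XS with XK:KS = 2:1 ⇒ K = (2/3, 1/3)
2. M is the centroid of triangle XKA ⇒ M = (2/9, 4/9)
3. U is where the line through X parallel to MK meets line MS ⇒ U = (-4/3, 4/3)
line UM meets KA at R = (8/15, 4/15)
M = U + t·(R−U) with t = 5/6, so UM:MR = 5/6:1/6

UM:MR = 5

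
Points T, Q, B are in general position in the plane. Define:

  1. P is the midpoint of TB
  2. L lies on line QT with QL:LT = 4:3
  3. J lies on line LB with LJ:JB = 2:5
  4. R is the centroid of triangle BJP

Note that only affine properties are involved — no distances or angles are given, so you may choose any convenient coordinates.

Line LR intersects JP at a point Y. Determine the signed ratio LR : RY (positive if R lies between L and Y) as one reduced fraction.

LR:RY = -11/5

Work in coordinates with T = (0, 0), Q = (1, 0), B = (0, 1).
1. P is the midpoint of TB ⇒ P = (0, 1/2)
2. L lies on line QT with QL:LT = 4:3 ⇒ L = (3/7, 0)
3. J lies on line LB with LJ:JB = 2:5 ⇒ J = (15/49, 2/7)
4. R is the centroid of triangle BJP ⇒ R = (5/49, 25/42)
line LR meets JP at Y = (135/539, 25/77)
R = L + t·(Y−L) with t = 11/6, so LR:RY = 11/6:-5/6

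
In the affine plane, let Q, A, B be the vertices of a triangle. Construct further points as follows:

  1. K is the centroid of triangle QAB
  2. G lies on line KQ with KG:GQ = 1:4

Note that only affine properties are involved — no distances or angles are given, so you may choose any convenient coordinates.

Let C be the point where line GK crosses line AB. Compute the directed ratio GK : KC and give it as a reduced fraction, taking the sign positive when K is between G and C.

Assign Q = (0, 0), A = (1, 0), B = (0, 1) — the answer is frame-independent, so this choice is without loss of generality.
1. K is the centroid of triangle QAB ⇒ K = (1/3, 1/3)
2. G lies on line KQ with KG:GQ = 1:4 ⇒ G = (4/15, 4/15)
line GK meets AB at C = (1/2, 1/2)
K = G + t·(C−G) with t = 2/7, so GK:KC = 2/7:5/7

GK:KC = 2/5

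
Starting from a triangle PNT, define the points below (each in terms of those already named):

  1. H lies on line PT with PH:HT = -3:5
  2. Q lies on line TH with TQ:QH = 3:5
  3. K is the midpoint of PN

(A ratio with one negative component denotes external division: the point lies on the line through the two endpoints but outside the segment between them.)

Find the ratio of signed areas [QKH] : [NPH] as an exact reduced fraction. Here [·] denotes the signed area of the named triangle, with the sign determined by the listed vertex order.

Assign P = (0, 0), N = (1, 0), T = (0, 1) — the answer is frame-independent, so this choice is without loss of generality.
1. H lies on line PT with PH:HT = -3:5 ⇒ H = (0, -3/2)
2. Q lies on line TH with TQ:QH = 3:5 ⇒ Q = (0, 1/16)
3. K is the midpoint of PN ⇒ K = (1/2, 0)
2·[QKH] = -25/32, 2·[NPH] = 3/2
[QKH]:[NPH] = -25/32:3/2 = -25/48

[QKH]:[NPH] = -25/48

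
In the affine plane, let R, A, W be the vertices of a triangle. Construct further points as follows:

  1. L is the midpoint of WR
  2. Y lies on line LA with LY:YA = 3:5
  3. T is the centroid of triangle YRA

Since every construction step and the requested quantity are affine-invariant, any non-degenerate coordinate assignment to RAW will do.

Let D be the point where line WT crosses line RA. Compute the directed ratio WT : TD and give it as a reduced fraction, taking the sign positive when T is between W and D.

WT:TD = 43/5

Choose coordinates R = (0, 0), A = (1, 0), W = (0, 1).
1. L is the midpoint of WR ⇒ L = (0, 1/2)
2. Y lies on line LA with LY:YA = 3:5 ⇒ Y = (3/8, 5/16)
3. T is the centroid of triangle YRA ⇒ T = (11/24, 5/48)
line WT meets RA at D = (22/43, 0)
T = W + t·(D−W) with t = 43/48, so WT:TD = 43/48:5/48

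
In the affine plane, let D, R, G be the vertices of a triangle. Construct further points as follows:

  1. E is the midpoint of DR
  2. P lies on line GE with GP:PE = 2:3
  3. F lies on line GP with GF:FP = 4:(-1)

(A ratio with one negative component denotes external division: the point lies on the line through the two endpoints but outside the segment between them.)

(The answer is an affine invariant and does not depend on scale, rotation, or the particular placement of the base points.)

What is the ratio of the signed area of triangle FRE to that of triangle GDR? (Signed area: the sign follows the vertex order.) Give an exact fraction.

Set D = (0, 0), R = (1, 0), G = (0, 1); any affine frame gives the same invariant.
1. E is the midpoint of DR ⇒ E = (1/2, 0)
2. P lies on line GE with GP:PE = 2:3 ⇒ P = (1/5, 3/5)
3. F lies on line GP with GF:FP = 4:(-1) ⇒ F = (4/15, 7/15)
2·[FRE] = -7/30, 2·[GDR] = 1
[FRE]:[GDR] = -7/30:1 = -7/30

[FRE]:[GDR] = -7/30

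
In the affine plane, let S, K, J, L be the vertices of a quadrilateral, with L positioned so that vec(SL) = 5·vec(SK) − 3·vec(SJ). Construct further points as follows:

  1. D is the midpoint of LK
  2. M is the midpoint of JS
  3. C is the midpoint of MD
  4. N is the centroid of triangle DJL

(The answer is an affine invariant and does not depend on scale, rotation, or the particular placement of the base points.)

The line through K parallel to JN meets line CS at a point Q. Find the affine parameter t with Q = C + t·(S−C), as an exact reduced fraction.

Work in coordinates with S = (0, 0), K = (1, 0), J = (0, 1), L = (5, -3).
1. D is the midpoint of LK ⇒ D = (3, -3/2)
2. M is the midpoint of JS ⇒ M = (0, 1/2)
3. C is the midpoint of MD ⇒ C = (3/2, -1/2)
4. N is the centroid of triangle DJL ⇒ N = (8/3, -7/6)
through K parallel to JN: direction (8/3, -13/6); meets CS at Q = (39/23, -13/23)
Q = C + t·(S−C) with t = -3/23

t = -3/23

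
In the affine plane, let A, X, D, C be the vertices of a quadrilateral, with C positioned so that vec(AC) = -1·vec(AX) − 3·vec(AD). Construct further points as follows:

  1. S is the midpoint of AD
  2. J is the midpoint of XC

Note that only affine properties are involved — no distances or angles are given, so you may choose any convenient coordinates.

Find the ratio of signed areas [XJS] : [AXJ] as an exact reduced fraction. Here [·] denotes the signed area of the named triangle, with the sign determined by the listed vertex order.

Work in coordinates with A = (0, 0), X = (1, 0), D = (0, 1), C = (-1, -3).
1. S is the midpoint of AD ⇒ S = (0, 1/2)
2. J is the midpoint of XC ⇒ J = (0, -3/2)
2·[XJS] = -2, 2·[AXJ] = -3/2
[XJS]:[AXJ] = -2:-3/2 = 4/3

[XJS]:[AXJ] = 4/3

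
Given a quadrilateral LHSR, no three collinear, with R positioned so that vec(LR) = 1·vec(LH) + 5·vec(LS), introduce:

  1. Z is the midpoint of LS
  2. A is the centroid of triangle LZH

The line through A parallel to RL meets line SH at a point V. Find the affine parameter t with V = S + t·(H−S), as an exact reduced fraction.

t = 5/12

Set L = (0, 0), H = (1, 0), S = (0, 1), R = (1, 5); any affine frame gives the same invariant.
1. Z is the midpoint of LS ⇒ Z = (0, 1/2)
2. A is the centroid of triangle LZH ⇒ A = (1/3, 1/6)
through A parallel to RL: direction (-1, -5); meets SH at V = (5/12, 7/12)
V = S + t·(H−S) with t = 5/12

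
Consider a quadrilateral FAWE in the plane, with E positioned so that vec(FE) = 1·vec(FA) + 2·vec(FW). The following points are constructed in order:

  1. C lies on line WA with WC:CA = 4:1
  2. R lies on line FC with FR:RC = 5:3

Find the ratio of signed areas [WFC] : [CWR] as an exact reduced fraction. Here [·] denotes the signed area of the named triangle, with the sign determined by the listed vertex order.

Work in coordinates with F = (0, 0), A = (1, 0), W = (0, 1), E = (1, 2).
1. C lies on line WA with WC:CA = 4:1 ⇒ C = (4/5, 1/5)
2. R lies on line FC with FR:RC = 5:3 ⇒ R = (1/2, 1/8)
2·[WFC] = 4/5, 2·[CWR] = 3/10
[WFC]:[CWR] = 4/5:3/10 = 8/3

[WFC]:[CWR] = 8/3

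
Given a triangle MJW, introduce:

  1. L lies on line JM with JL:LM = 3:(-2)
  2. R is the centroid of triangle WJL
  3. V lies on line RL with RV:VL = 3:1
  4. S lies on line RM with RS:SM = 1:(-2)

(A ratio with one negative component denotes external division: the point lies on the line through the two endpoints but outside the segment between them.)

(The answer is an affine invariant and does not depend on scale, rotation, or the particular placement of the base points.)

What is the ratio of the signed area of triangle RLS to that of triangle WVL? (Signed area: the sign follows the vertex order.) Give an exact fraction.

[RLS]:[WVL] = 8/3

Work in coordinates with M = (0, 0), J = (1, 0), W = (0, 1).
1. L lies on line JM with JL:LM = 3:(-2) ⇒ L = (-2, 0)
2. R is the centroid of triangle WJL ⇒ R = (-1/3, 1/3)
3. V lies on line RL with RV:VL = 3:1 ⇒ V = (-19/12, 1/12)
4. S lies on line RM with RS:SM = 1:(-2) ⇒ S = (-2/3, 2/3)
2·[RLS] = -2/3, 2·[WVL] = -1/4
[RLS]:[WVL] = -2/3:-1/4 = 8/3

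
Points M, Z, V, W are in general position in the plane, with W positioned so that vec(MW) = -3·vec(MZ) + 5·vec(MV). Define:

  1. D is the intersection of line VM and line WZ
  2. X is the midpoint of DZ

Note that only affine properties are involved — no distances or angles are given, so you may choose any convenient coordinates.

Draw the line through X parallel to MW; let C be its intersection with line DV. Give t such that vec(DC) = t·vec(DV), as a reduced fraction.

Work in coordinates with M = (0, 0), Z = (1, 0), V = (0, 1), W = (-3, 5).
1. D is the intersection of line VM and line WZ ⇒ D = (0, 5/4)
2. X is the midpoint of DZ ⇒ X = (1/2, 5/8)
through X parallel to MW: direction (-3, 5); meets DV at C = (0, 35/24)
C = D + t·(V−D) with t = -5/6

t = -5/6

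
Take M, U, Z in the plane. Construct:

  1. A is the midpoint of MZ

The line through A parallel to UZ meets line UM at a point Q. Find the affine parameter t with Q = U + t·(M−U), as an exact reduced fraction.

t = 1/2

Set M = (0, 0), U = (1, 0), Z = (0, 1); any affine frame gives the same invariant.
1. A is the midpoint of MZ ⇒ A = (0, 1/2)
through A parallel to UZ: direction (-1, 1); meets UM at Q = (1/2, 0)
Q = U + t·(M−U) with t = 1/2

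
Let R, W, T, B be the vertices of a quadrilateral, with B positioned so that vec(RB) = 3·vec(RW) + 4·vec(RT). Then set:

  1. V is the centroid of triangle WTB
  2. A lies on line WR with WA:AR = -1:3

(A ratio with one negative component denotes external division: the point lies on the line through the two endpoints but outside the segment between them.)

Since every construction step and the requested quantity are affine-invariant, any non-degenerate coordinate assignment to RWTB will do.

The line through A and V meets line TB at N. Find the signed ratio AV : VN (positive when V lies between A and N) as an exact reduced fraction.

Work in coordinates with R = (0, 0), W = (1, 0), T = (0, 1), B = (3, 4).
1. V is the centroid of triangle WTB ⇒ V = (4/3, 5/3)
2. A lies on line WR with WA:AR = -1:3 ⇒ A = (3/2, 0)
line AV meets TB at N = (14/11, 25/11)
V = A + t·(N−A) with t = 11/15, so AV:VN = 11/15:4/15

AV:VN = 11/4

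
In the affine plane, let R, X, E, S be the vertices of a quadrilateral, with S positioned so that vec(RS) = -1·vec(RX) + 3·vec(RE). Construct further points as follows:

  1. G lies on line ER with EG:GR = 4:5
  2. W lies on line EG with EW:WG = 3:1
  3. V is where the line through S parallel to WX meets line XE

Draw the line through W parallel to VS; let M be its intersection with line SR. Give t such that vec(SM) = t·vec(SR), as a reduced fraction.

t = 5/7

Assign R = (0, 0), X = (1, 0), E = (0, 1), S = (-1, 3) — the answer is frame-independent, so this choice is without loss of generality.
1. G lies on line ER with EG:GR = 4:5 ⇒ G = (0, 5/9)
2. W lies on line EG with EW:WG = 3:1 ⇒ W = (0, 2/3)
3. V is where the line through S parallel to WX meets line XE ⇒ V = (-4, 5)
through W parallel to VS: direction (3, -2); meets SR at M = (-2/7, 6/7)
M = S + t·(R−S) with t = 5/7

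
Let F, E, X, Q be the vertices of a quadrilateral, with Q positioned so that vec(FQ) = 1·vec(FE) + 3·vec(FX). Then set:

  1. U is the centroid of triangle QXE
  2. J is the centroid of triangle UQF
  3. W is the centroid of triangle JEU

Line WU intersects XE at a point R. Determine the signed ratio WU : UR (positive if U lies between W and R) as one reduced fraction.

WU:UR = -1/3

Set F = (0, 0), E = (1, 0), X = (0, 1), Q = (1, 3); any affine frame gives the same invariant.
1. U is the centroid of triangle QXE ⇒ U = (2/3, 4/3)
2. J is the centroid of triangle UQF ⇒ J = (5/9, 13/9)
3. W is the centroid of triangle JEU ⇒ W = (20/27, 25/27)
line WU meets XE at R = (8/9, 1/9)
U = W + t·(R−W) with t = -1/2, so WU:UR = -1/2:3/2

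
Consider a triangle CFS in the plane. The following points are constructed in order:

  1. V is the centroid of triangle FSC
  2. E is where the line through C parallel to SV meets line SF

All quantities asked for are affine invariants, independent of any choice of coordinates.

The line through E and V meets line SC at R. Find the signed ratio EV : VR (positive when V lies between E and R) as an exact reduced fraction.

Assign C = (0, 0), F = (1, 0), S = (0, 1) — the answer is frame-independent, so this choice is without loss of generality.
1. V is the centroid of triangle FSC ⇒ V = (1/3, 1/3)
2. E is where the line through C parallel to SV meets line SF ⇒ E = (-1, 2)
line EV meets SC at R = (0, 3/4)
V = E + t·(R−E) with t = 4/3, so EV:VR = 4/3:-1/3

EV:VR = -4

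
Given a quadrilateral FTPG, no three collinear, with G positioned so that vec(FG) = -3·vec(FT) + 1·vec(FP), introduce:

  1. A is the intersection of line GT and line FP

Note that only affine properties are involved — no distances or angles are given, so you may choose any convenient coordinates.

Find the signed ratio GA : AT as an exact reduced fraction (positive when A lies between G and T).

Set F = (0, 0), T = (1, 0), P = (0, 1), G = (-3, 1); any affine frame gives the same invariant.
1. A is the intersection of line GT and line FP ⇒ A = (0, 1/4)
A = G + t·(T−G) with t = 3/4, so GA:AT = t:(1−t) = 3/4:1/4

GA:AT = 3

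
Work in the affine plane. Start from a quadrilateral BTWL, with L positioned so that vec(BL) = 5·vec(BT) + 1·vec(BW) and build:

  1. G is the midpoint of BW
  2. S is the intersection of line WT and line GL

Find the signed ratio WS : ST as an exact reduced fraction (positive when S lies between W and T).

WS:ST = 5/6

Assign B = (0, 0), T = (1, 0), W = (0, 1), L = (5, 1) — the answer is frame-independent, so this choice is without loss of generality.
1. G is the midpoint of BW ⇒ G = (0, 1/2)
2. S is the intersection of line WT and line GL ⇒ S = (5/11, 6/11)
S = W + t·(T−W) with t = 5/11, so WS:ST = t:(1−t) = 5/11:6/11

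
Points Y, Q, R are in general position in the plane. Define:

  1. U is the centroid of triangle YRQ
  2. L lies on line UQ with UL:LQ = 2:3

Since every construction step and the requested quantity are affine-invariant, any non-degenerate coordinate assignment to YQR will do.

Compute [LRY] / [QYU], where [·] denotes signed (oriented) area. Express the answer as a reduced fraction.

Assign Y = (0, 0), Q = (1, 0), R = (0, 1) — the answer is frame-independent, so this choice is without loss of generality.
1. U is the centroid of triangle YRQ ⇒ U = (1/3, 1/3)
2. L lies on line UQ with UL:LQ = 2:3 ⇒ L = (3/5, 1/5)
2·[LRY] = 3/5, 2·[QYU] = -1/3
[LRY]:[QYU] = 3/5:-1/3 = -9/5

[LRY]:[QYU] = -9/5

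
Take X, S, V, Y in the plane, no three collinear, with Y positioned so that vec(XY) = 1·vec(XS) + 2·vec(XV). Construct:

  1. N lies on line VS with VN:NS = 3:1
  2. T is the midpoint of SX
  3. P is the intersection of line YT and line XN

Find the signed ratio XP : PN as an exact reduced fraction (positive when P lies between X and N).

Work in coordinates with X = (0, 0), S = (1, 0), V = (0, 1), Y = (1, 2).
1. N lies on line VS with VN:NS = 3:1 ⇒ N = (3/4, 1/4)
2. T is the midpoint of SX ⇒ T = (1/2, 0)
3. P is the intersection of line YT and line XN ⇒ P = (6/11, 2/11)
P = X + t·(N−X) with t = 8/11, so XP:PN = t:(1−t) = 8/11:3/11

XP:PN = 8/3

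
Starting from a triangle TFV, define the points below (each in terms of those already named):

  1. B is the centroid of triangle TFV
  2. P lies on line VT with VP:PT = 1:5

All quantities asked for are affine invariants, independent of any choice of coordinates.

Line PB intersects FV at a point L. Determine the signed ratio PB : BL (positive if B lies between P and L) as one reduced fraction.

PB:BL = -1/2

Work in coordinates with T = (0, 0), F = (1, 0), V = (0, 1).
1. B is the centroid of triangle TFV ⇒ B = (1/3, 1/3)
2. P lies on line VT with VP:PT = 1:5 ⇒ P = (0, 5/6)
line PB meets FV at L = (-1/3, 4/3)
B = P + t·(L−P) with t = -1, so PB:BL = -1:2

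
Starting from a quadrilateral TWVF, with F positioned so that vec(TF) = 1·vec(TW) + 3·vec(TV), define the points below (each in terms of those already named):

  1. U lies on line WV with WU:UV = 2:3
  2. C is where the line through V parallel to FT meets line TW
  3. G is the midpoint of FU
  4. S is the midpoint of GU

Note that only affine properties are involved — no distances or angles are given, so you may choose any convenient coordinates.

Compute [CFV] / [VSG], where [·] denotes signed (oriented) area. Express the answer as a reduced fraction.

[CFV]:[VSG] = 20/27

Choose coordinates T = (0, 0), W = (1, 0), V = (0, 1), F = (1, 3).
1. U lies on line WV with WU:UV = 2:3 ⇒ U = (3/5, 2/5)
2. C is where the line through V parallel to FT meets line TW ⇒ C = (-1/3, 0)
3. G is the midpoint of FU ⇒ G = (4/5, 17/10)
4. S is the midpoint of GU ⇒ S = (7/10, 21/20)
2·[CFV] = 1/3, 2·[VSG] = 9/20
[CFV]:[VSG] = 1/3:9/20 = 20/27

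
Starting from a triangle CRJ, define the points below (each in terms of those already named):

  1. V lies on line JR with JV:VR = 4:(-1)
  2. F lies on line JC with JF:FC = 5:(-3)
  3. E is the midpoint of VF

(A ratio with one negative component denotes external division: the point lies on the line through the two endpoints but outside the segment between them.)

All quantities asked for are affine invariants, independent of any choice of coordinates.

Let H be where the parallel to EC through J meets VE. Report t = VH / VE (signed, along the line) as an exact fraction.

Work in coordinates with C = (0, 0), R = (1, 0), J = (0, 1).
1. V lies on line JR with JV:VR = 4:(-1) ⇒ V = (4/3, -1/3)
2. F lies on line JC with JF:FC = 5:(-3) ⇒ F = (0, -3/2)
3. E is the midpoint of VF ⇒ E = (2/3, -11/12)
through J parallel to EC: direction (-2/3, 11/12); meets VE at H = (10/9, -19/36)
H = V + t·(E−V) with t = 1/3

t = 1/3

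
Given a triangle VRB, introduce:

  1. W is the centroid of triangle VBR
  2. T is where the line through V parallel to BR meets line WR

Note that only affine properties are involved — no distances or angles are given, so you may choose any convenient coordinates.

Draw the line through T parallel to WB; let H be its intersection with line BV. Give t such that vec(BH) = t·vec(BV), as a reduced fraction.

Set V = (0, 0), R = (1, 0), B = (0, 1); any affine frame gives the same invariant.
1. W is the centroid of triangle VBR ⇒ W = (1/3, 1/3)
2. T is where the line through V parallel to BR meets line WR ⇒ T = (-1, 1)
through T parallel to WB: direction (-1/3, 2/3); meets BV at H = (0, -1)
H = B + t·(V−B) with t = 2

t = 2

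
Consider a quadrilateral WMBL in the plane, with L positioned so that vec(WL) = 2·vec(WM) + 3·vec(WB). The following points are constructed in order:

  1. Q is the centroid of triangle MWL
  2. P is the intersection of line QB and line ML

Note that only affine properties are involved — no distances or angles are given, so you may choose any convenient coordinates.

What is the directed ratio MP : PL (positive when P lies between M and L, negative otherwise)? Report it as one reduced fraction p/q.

MP:PL = 1/2

Set W = (0, 0), M = (1, 0), B = (0, 1), L = (2, 3); any affine frame gives the same invariant.
1. Q is the centroid of triangle MWL ⇒ Q = (1, 1)
2. P is the intersection of line QB and line ML ⇒ P = (4/3, 1)
P = M + t·(L−M) with t = 1/3, so MP:PL = t:(1−t) = 1/3:2/3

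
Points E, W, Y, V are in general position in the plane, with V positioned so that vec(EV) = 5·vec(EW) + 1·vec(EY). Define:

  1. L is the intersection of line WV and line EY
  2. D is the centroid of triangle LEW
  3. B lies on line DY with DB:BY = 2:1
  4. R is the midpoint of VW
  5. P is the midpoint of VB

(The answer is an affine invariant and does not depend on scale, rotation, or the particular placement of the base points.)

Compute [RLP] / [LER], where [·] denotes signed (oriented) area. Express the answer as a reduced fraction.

[RLP]:[LER] = 31/18

Assign E = (0, 0), W = (1, 0), Y = (0, 1), V = (5, 1) — the answer is frame-independent, so this choice is without loss of generality.
1. L is the intersection of line WV and line EY ⇒ L = (0, -1/4)
2. D is the centroid of triangle LEW ⇒ D = (1/3, -1/12)
3. B lies on line DY with DB:BY = 2:1 ⇒ B = (1/9, 23/36)
4. R is the midpoint of VW ⇒ R = (3, 1/2)
5. P is the midpoint of VB ⇒ P = (23/9, 59/72)
2·[RLP] = -31/24, 2·[LER] = -3/4
[RLP]:[LER] = -31/24:-3/4 = 31/18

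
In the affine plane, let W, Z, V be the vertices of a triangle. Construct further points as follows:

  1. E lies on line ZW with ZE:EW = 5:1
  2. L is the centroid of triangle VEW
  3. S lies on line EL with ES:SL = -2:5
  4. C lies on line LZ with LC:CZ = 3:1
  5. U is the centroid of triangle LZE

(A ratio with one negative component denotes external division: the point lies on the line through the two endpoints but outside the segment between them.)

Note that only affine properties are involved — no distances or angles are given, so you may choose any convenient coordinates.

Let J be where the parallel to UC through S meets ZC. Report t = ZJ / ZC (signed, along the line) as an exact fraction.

t = -13/3

Work in coordinates with W = (0, 0), Z = (1, 0), V = (0, 1).
1. E lies on line ZW with ZE:EW = 5:1 ⇒ E = (1/6, 0)
2. L is the centroid of triangle VEW ⇒ L = (1/18, 1/3)
3. S lies on line EL with ES:SL = -2:5 ⇒ S = (13/54, -2/9)
4. C lies on line LZ with LC:CZ = 3:1 ⇒ C = (55/72, 1/12)
5. U is the centroid of triangle LZE ⇒ U = (11/27, 1/9)
through S parallel to UC: direction (77/216, -1/36); meets ZC at J = (437/216, -13/36)
J = Z + t·(C−Z) with t = -13/3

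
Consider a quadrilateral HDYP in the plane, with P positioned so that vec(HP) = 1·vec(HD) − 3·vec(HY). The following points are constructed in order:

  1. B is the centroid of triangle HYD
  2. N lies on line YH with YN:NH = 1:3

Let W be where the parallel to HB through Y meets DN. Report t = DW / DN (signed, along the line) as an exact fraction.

Set H = (0, 0), D = (1, 0), Y = (0, 1), P = (1, -3); any affine frame gives the same invariant.
1. B is the centroid of triangle HYD ⇒ B = (1/3, 1/3)
2. N lies on line YH with YN:NH = 1:3 ⇒ N = (0, 3/4)
through Y parallel to HB: direction (1/3, 1/3); meets DN at W = (-1/7, 6/7)
W = D + t·(N−D) with t = 8/7

t = 8/7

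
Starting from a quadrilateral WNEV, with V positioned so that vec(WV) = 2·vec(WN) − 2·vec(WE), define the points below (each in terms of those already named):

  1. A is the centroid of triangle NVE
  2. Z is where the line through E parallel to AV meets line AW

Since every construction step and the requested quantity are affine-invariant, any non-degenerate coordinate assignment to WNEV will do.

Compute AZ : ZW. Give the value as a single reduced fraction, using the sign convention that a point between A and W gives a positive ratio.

AZ:ZW = 1/3

Work in coordinates with W = (0, 0), N = (1, 0), E = (0, 1), V = (2, -2).
1. A is the centroid of triangle NVE ⇒ A = (1, -1/3)
2. Z is where the line through E parallel to AV meets line AW ⇒ Z = (3/4, -1/4)
Z = A + t·(W−A) with t = 1/4, so AZ:ZW = t:(1−t) = 1/4:3/4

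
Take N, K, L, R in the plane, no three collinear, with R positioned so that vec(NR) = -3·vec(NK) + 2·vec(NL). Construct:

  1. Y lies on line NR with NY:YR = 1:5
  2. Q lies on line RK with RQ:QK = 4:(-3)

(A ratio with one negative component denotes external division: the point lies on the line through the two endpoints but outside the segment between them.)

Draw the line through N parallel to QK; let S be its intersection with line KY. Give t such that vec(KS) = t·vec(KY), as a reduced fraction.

Choose coordinates N = (0, 0), K = (1, 0), L = (0, 1), R = (-3, 2).
1. Y lies on line NR with NY:YR = 1:5 ⇒ Y = (-1/2, 1/3)
2. Q lies on line RK with RQ:QK = 4:(-3) ⇒ Q = (13, -6)
through N parallel to QK: direction (-12, 6); meets KY at S = (-4/5, 2/5)
S = K + t·(Y−K) with t = 6/5

t = 6/5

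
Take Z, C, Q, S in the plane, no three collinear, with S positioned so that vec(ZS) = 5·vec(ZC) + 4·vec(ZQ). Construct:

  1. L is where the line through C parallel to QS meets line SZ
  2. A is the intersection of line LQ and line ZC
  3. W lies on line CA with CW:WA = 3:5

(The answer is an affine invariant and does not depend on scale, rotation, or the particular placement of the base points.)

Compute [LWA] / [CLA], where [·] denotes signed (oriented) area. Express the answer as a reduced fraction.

[LWA]:[CLA] = -5/8

Choose coordinates Z = (0, 0), C = (1, 0), Q = (0, 1), S = (5, 4).
1. L is where the line through C parallel to QS meets line SZ ⇒ L = (-3, -12/5)
2. A is the intersection of line LQ and line ZC ⇒ A = (-15/17, 0)
3. W lies on line CA with CW:WA = 3:5 ⇒ W = (5/17, 0)
2·[LWA] = 48/17, 2·[CLA] = -384/85
[LWA]:[CLA] = 48/17:-384/85 = -5/8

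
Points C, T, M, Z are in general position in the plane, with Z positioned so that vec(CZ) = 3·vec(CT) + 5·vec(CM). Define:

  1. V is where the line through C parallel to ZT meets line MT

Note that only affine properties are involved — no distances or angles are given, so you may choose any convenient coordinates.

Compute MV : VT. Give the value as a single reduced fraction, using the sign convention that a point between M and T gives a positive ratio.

MV:VT = 2/5

Assign C = (0, 0), T = (1, 0), M = (0, 1), Z = (3, 5) — the answer is frame-independent, so this choice is without loss of generality.
1. V is where the line through C parallel to ZT meets line MT ⇒ V = (2/7, 5/7)
V = M + t·(T−M) with t = 2/7, so MV:VT = t:(1−t) = 2/7:5/7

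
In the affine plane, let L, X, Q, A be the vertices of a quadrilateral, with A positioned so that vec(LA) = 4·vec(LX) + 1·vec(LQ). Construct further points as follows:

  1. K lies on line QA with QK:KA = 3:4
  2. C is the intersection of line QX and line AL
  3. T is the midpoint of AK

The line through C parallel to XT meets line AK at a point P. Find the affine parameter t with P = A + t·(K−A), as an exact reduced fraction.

t = 3/4

Work in coordinates with L = (0, 0), X = (1, 0), Q = (0, 1), A = (4, 1).
1. K lies on line QA with QK:KA = 3:4 ⇒ K = (12/7, 1)
2. C is the intersection of line QX and line AL ⇒ C = (4/5, 1/5)
3. T is the midpoint of AK ⇒ T = (20/7, 1)
through C parallel to XT: direction (13/7, 1); meets AK at P = (16/7, 1)
P = A + t·(K−A) with t = 3/4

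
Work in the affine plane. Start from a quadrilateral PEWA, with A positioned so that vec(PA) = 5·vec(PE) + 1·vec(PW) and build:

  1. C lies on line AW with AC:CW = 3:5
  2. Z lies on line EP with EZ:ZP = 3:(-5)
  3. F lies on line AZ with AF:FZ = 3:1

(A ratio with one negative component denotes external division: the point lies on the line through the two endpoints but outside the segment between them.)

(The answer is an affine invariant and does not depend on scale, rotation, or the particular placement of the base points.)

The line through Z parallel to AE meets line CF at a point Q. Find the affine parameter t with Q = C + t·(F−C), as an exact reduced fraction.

t = 9/8

Choose coordinates P = (0, 0), E = (1, 0), W = (0, 1), A = (5, 1).
1. C lies on line AW with AC:CW = 3:5 ⇒ C = (25/8, 1)
2. Z lies on line EP with EZ:ZP = 3:(-5) ⇒ Z = (5/2, 0)
3. F lies on line AZ with AF:FZ = 3:1 ⇒ F = (25/8, 1/4)
through Z parallel to AE: direction (-4, -1); meets CF at Q = (25/8, 5/32)
Q = C + t·(F−C) with t = 9/8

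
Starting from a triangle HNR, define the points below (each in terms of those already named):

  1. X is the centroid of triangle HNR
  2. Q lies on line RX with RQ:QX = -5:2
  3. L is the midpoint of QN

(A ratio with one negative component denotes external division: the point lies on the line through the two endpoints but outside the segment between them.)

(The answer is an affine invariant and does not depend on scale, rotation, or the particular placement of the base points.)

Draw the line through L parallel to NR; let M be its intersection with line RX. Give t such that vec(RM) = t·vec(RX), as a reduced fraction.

t = 5/6

Set H = (0, 0), N = (1, 0), R = (0, 1); any affine frame gives the same invariant.
1. X is the centroid of triangle HNR ⇒ X = (1/3, 1/3)
2. Q lies on line RX with RQ:QX = -5:2 ⇒ Q = (5/9, -1/9)
3. L is the midpoint of QN ⇒ L = (7/9, -1/18)
through L parallel to NR: direction (-1, 1); meets RX at M = (5/18, 4/9)
M = R + t·(X−R) with t = 5/6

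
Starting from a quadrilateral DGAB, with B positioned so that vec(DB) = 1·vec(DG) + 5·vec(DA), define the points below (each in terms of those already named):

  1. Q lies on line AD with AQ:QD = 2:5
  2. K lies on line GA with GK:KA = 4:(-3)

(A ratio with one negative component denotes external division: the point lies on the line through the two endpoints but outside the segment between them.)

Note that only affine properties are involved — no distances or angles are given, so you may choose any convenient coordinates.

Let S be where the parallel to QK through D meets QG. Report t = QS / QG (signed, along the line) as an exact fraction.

Set D = (0, 0), G = (1, 0), A = (0, 1), B = (1, 5); any affine frame gives the same invariant.
1. Q lies on line AD with AQ:QD = 2:5 ⇒ Q = (0, 5/7)
2. K lies on line GA with GK:KA = 4:(-3) ⇒ K = (-3, 4)
through D parallel to QK: direction (-3, 23/7); meets QG at S = (-15/8, 115/56)
S = Q + t·(G−Q) with t = -15/8

t = -15/8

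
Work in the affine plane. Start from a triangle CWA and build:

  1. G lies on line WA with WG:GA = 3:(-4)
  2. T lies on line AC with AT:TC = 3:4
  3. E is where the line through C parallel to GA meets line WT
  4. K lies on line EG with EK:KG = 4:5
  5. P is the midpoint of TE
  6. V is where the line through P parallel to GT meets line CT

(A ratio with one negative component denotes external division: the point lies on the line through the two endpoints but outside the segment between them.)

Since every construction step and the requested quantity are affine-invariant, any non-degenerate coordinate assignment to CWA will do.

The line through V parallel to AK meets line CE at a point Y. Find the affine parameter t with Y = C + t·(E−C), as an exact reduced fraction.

Set C = (0, 0), W = (1, 0), A = (0, 1); any affine frame gives the same invariant.
1. G lies on line WA with WG:GA = 3:(-4) ⇒ G = (4, -3)
2. T lies on line AC with AT:TC = 3:4 ⇒ T = (0, 4/7)
3. E is where the line through C parallel to GA meets line WT ⇒ E = (-4/3, 4/3)
4. K lies on line EG with EK:KG = 4:5 ⇒ K = (28/27, -16/27)
5. P is the midpoint of TE ⇒ P = (-2/3, 20/21)
6. V is where the line through P parallel to GT meets line CT ⇒ V = (0, 5/14)
through V parallel to AK: direction (28/27, -43/27); meets CE at Y = (2/3, -2/3)
Y = C + t·(E−C) with t = -1/2

t = -1/2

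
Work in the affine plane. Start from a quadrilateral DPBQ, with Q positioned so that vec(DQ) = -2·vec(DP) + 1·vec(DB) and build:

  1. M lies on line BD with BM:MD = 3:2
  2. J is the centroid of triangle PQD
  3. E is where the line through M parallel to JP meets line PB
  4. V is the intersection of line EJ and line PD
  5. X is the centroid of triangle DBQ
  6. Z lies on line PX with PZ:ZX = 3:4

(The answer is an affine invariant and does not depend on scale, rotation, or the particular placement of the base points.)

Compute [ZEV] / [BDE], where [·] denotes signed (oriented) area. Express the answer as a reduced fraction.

Choose coordinates D = (0, 0), P = (1, 0), B = (0, 1), Q = (-2, 1).
1. M lies on line BD with BM:MD = 3:2 ⇒ M = (0, 2/5)
2. J is the centroid of triangle PQD ⇒ J = (-1/3, 1/3)
3. E is where the line through M parallel to JP meets line PB ⇒ E = (4/5, 1/5)
4. V is the intersection of line EJ and line PD ⇒ V = (5/2, 0)
5. X is the centroid of triangle DBQ ⇒ X = (-2/3, 2/3)
6. Z lies on line PX with PZ:ZX = 3:4 ⇒ Z = (2/7, 2/7)
2·[ZEV] = 3/70, 2·[BDE] = 4/5
[ZEV]:[BDE] = 3/70:4/5 = 3/56

[ZEV]:[BDE] = 3/56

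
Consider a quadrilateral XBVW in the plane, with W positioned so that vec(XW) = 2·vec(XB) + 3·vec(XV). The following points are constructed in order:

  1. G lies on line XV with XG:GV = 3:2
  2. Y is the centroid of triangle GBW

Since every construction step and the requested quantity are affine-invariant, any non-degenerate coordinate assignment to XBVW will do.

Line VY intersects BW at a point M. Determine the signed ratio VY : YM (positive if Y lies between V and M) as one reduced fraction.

VY:YM = 7/3

Work in coordinates with X = (0, 0), B = (1, 0), V = (0, 1), W = (2, 3).
1. G lies on line XV with XG:GV = 3:2 ⇒ G = (0, 3/5)
2. Y is the centroid of triangle GBW ⇒ Y = (1, 6/5)
line VY meets BW at M = (10/7, 9/7)
Y = V + t·(M−V) with t = 7/10, so VY:YM = 7/10:3/10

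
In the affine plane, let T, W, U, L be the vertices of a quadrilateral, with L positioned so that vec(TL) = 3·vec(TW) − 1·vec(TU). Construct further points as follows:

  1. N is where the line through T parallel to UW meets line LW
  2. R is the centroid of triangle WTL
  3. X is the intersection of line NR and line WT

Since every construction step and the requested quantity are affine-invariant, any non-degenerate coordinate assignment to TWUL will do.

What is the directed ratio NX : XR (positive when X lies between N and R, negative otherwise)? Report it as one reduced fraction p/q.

Set T = (0, 0), W = (1, 0), U = (0, 1), L = (3, -1); any affine frame gives the same invariant.
1. N is where the line through T parallel to UW meets line LW ⇒ N = (-1, 1)
2. R is the centroid of triangle WTL ⇒ R = (4/3, -1/3)
3. X is the intersection of line NR and line WT ⇒ X = (3/4, 0)
X = N + t·(R−N) with t = 3/4, so NX:XR = t:(1−t) = 3/4:1/4

NX:XR = 3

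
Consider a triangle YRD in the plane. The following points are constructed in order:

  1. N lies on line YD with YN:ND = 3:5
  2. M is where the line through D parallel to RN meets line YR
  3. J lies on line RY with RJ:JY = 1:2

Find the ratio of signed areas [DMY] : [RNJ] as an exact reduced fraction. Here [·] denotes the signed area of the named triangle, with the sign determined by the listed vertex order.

[DMY]:[RNJ] = -64/3

Work in coordinates with Y = (0, 0), R = (1, 0), D = (0, 1).
1. N lies on line YD with YN:ND = 3:5 ⇒ N = (0, 3/8)
2. M is where the line through D parallel to RN meets line YR ⇒ M = (8/3, 0)
3. J lies on line RY with RJ:JY = 1:2 ⇒ J = (2/3, 0)
2·[DMY] = -8/3, 2·[RNJ] = 1/8
[DMY]:[RNJ] = -8/3:1/8 = -64/3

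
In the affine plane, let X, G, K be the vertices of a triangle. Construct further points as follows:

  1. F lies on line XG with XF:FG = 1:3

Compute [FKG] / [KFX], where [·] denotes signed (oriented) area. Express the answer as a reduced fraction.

[FKG]:[KFX] = 3

Set X = (0, 0), G = (1, 0), K = (0, 1); any affine frame gives the same invariant.
1. F lies on line XG with XF:FG = 1:3 ⇒ F = (1/4, 0)
2·[FKG] = -3/4, 2·[KFX] = -1/4
[FKG]:[KFX] = -3/4:-1/4 = 3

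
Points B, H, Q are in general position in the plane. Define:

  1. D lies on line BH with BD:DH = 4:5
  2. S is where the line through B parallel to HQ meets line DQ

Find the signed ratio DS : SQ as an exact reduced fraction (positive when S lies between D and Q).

DS:SQ = -4/9

Set B = (0, 0), H = (1, 0), Q = (0, 1); any affine frame gives the same invariant.
1. D lies on line BH with BD:DH = 4:5 ⇒ D = (4/9, 0)
2. S is where the line through B parallel to HQ meets line DQ ⇒ S = (4/5, -4/5)
S = D + t·(Q−D) with t = -4/5, so DS:SQ = t:(1−t) = -4/5:9/5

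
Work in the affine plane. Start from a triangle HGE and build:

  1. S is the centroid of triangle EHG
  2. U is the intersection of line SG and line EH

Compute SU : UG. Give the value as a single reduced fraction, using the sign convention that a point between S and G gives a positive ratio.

Choose coordinates H = (0, 0), G = (1, 0), E = (0, 1).
1. S is the centroid of triangle EHG ⇒ S = (1/3, 1/3)
2. U is the intersection of line SG and line EH ⇒ U = (0, 1/2)
U = S + t·(G−S) with t = -1/2, so SU:UG = t:(1−t) = -1/2:3/2

SU:UG = -1/3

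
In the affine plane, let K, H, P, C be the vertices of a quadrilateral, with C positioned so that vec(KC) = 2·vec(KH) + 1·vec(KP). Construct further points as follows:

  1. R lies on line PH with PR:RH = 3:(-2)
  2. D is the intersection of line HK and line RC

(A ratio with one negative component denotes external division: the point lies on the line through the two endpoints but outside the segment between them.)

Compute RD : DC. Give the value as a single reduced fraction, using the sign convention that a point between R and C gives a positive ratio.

Choose coordinates K = (0, 0), H = (1, 0), P = (0, 1), C = (2, 1).
1. R lies on line PH with PR:RH = 3:(-2) ⇒ R = (3, -2)
2. D is the intersection of line HK and line RC ⇒ D = (7/3, 0)
D = R + t·(C−R) with t = 2/3, so RD:DC = t:(1−t) = 2/3:1/3

RD:DC = 2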